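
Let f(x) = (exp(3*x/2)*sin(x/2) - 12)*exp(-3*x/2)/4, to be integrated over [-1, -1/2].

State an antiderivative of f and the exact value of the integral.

An antiderivative F(x) passes only if d/dx[F] lands on f(x) exactly.
F(x) = -(exp(3*x/2)*cos(x/2) - 4)*exp(-3*x/2)/2 is an antiderivative of f.
Check: d/dx[-(exp(3*x/2)*cos(x/2) - 4)*exp(-3*x/2)/2] = (exp(3*x/2)*sin(x/2) - 12)*exp(-3*x/2)/4 = f(x).
F(-1/2) = -cos(1/4)/2 + 2*exp(3/4); F(-1) = -cos(1/2)/2 + 2*exp(3/2).
Integral = F(-1/2) - F(-1) = -2*exp(3/2) - cos(1/4)/2 + cos(1/2)/2 + 2*exp(3/4).

Antiderivative: F(x) = -(exp(3*x/2)*cos(x/2) - 4)*exp(-3*x/2)/2; value = -2*exp(3/2) - cos(1/4)/2 + cos(1/2)/2 + 2*exp(3/4)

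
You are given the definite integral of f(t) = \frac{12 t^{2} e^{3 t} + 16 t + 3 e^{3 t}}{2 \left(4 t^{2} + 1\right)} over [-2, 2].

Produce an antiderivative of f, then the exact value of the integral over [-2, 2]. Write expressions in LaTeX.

Differentiate the proposed F(t) back; it has to land on f(t) exactly.
F(t) = \frac{e^{3 t}}{2} + \log{\left(4 t^{2} + 1 \right)} is an antiderivative of f.
Check: d/dt[\frac{e^{3 t}}{2} + \log{\left(4 t^{2} + 1 \right)}] = \frac{12 t^{2} e^{3 t} + 16 t + 3 e^{3 t}}{8 t^{2} + 2}, which equals f(t).
F(2) = \log{\left(17 \right)} + \frac{e^{6}}{2}; F(-2) = \frac{1}{2 e^{6}} + \log{\left(17 \right)}.
Integral = F(2) - F(-2) = - \frac{1}{2 e^{6}} + \frac{e^{6}}{2}.

Antiderivative: F(t) = \frac{e^{3 t}}{2} + \log{\left(4 t^{2} + 1 \right)}; value = - \frac{1}{2 e^{6}} + \frac{e^{6}}{2}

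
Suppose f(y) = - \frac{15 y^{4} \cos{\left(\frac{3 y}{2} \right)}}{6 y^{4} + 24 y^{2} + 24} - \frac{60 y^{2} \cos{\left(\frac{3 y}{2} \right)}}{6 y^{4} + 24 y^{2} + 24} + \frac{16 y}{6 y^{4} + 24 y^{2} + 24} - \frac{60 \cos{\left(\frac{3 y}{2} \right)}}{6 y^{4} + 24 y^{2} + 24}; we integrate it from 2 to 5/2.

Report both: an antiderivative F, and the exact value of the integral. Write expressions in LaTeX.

Integrate term by term and add the pieces.
F(y) = - \frac{5 y^{2} \sin{\left(\frac{3 y}{2} \right)} + 10 \sin{\left(\frac{3 y}{2} \right)} + 4}{3 \left(y^{2} + 2\right)} is an antiderivative of f.
Check: d/dy[- \frac{5 y^{2} \sin{\left(\frac{3 y}{2} \right)} + 10 \sin{\left(\frac{3 y}{2} \right)} + 4}{3 \left(y^{2} + 2\right)}] = \frac{- 15 y^{4} \cos{\left(\frac{3 y}{2} \right)} - 60 y^{2} \cos{\left(\frac{3 y}{2} \right)} + 16 y - 60 \cos{\left(\frac{3 y}{2} \right)}}{6 y^{4} + 24 y^{2} + 24}, which equals f(y).
F(5/2) = - \frac{16}{99} - \frac{5 \sin{\left(\frac{15}{4} \right)}}{3}; F(2) = - \frac{5 \sin{\left(3 \right)}}{3} - \frac{2}{9}.
Integral = F(5/2) - F(2) = \frac{2}{33} + \frac{5 \sin{\left(3 \right)}}{3} - \frac{5 \sin{\left(\frac{15}{4} \right)}}{3}.

Antiderivative: F(y) = - \frac{5 y^{2} \sin{\left(\frac{3 y}{2} \right)} + 10 \sin{\left(\frac{3 y}{2} \right)} + 4}{3 \left(y^{2} + 2\right)}; value = \frac{2}{33} + \frac{5 \sin{\left(3 \right)}}{3} - \frac{5 \sin{\left(\frac{15}{4} \right)}}{3}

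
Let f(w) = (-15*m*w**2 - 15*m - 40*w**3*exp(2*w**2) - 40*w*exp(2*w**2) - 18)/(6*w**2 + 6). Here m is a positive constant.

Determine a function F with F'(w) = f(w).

A candidate is checked by its d/dw: the result must match f(w).
Check: d/dw[-5*m*w/2 - 5*exp(2*w**2)/3 - 3*atan(w)] = (-15*m*w**2 - 15*m - 40*w**3*exp(2*w**2) - 40*w*exp(2*w**2) - 18)/(6*w**2 + 6) = f(w).

An antiderivative is F(w) = -5*m*w/2 - 5*exp(2*w**2)/3 - 3*atan(w).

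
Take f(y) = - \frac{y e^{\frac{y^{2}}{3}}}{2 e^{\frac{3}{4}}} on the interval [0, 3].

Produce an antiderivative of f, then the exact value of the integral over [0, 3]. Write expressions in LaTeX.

The substitution u = \frac{y^{2}}{3} - \frac{3}{4} works: f is exactly (dF/du)*(du/dy) for that inner function.
F(y) = - \frac{3 e^{\frac{y^{2}}{3}}}{4 e^{\frac{3}{4}}} is an antiderivative of f.
Check: d/dy[- \frac{3 e^{\frac{y^{2}}{3}}}{4 e^{\frac{3}{4}}}] = - \frac{y e^{\frac{y^{2}}{3}}}{2 e^{\frac{3}{4}}} = f(y).
F(3) = - \frac{3 e^{\frac{9}{4}}}{4}; F(0) = - \frac{3}{4 e^{\frac{3}{4}}}.
Integral = F(3) - F(0) = - \frac{3 e^{\frac{9}{4}}}{4} + \frac{3}{4 e^{\frac{3}{4}}}.

Antiderivative: F(y) = - \frac{3 e^{\frac{y^{2}}{3}}}{4 e^{\frac{3}{4}}}; value = - \frac{3 e^{\frac{9}{4}}}{4} + \frac{3}{4 e^{\frac{3}{4}}}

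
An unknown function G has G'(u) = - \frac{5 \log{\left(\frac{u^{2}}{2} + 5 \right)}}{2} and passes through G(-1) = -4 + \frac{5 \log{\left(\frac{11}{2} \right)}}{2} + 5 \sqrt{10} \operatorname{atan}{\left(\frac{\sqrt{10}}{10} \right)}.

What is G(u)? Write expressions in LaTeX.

G(u) = - \frac{5 u \log{\left(\frac{u^{2}}{2} + 5 \right)} - 10 u + 10 \sqrt{10} \operatorname{atan}{\left(\frac{\sqrt{10} u}{10} \right)} - 2}{2}

Differentiate the proposed G(u) back; it has to land on the given G'(u).
A general antiderivative is - \frac{5 u \log{\left(\frac{u^{2}}{2} + 5 \right)}}{2} + 5 u - 5 \sqrt{10} \operatorname{atan}{\left(\frac{\sqrt{10} u}{10} \right)} + C.
The condition gives C = -4 + \frac{5 \log{\left(\frac{11}{2} \right)}}{2} + 5 \sqrt{10} \operatorname{atan}{\left(\frac{\sqrt{10}}{10} \right)} - (-5 + \frac{5 \log{\left(\frac{11}{2} \right)}}{2} + 5 \sqrt{10} \operatorname{atan}{\left(\frac{\sqrt{10}}{10} \right)}) = 1.
So G(u) = - \frac{5 u \log{\left(\frac{u^{2}}{2} + 5 \right)} - 10 u + 10 \sqrt{10} \operatorname{atan}{\left(\frac{\sqrt{10} u}{10} \right)} - 2}{2}.
Check: d/du[- \frac{5 u \log{\left(\frac{u^{2}}{2} + 5 \right)} - 10 u + 10 \sqrt{10} \operatorname{atan}{\left(\frac{\sqrt{10} u}{10} \right)} - 2}{2}] = - \frac{5 \log{\left(\frac{u^{2}}{2} + 5 \right)}}{2} = G'(u).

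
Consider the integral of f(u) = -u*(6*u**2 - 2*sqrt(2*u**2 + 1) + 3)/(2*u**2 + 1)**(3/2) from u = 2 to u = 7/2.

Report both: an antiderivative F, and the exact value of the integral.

A first test for any F(u): its u-derivative must equal f(u) identically.
F(u) = -3*sqrt(2*u**2 + 1)/2 + log(2*u**2 + 1)/2 is an antiderivative of f.
Check: d/du[-3*sqrt(2*u**2 + 1)/2 + log(2*u**2 + 1)/2] = (-6*u**3 + 2*u*sqrt(2*u**2 + 1) - 3*u)/(2*u**2*sqrt(2*u**2 + 1) + sqrt(2*u**2 + 1)), which equals f(u).
F(7/2) = -3*sqrt(102)/4 + log(51/2)/2; F(2) = -9/2 + log(9)/2.
Integral = F(7/2) - F(2) = -3*sqrt(102)/4 - log(9)/2 + log(51/2)/2 + 9/2.

Antiderivative: F(u) = -3*sqrt(2*u**2 + 1)/2 + log(2*u**2 + 1)/2; value = -3*sqrt(102)/4 - log(9)/2 + log(51/2)/2 + 9/2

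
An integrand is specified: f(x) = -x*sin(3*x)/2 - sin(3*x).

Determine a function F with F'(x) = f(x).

Integrate term by term and add the pieces.
Check: d/dx[x*cos(3*x)/6 - sin(3*x)/18 + cos(3*x)/3] = -x*sin(3*x)/2 - sin(3*x) = f(x).

An antiderivative is F(x) = x*cos(3*x)/6 - sin(3*x)/18 + cos(3*x)/3.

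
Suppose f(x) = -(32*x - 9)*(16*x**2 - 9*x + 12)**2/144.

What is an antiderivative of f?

An antiderivative is F(x) = (-16*x**2 + 9*x - 12)**3/432.

f matches the chain-rule pattern g'(h)*h' with inner function h(x) = -4*x**2/3 + 3*x/4 - 1; substituting u = h(x) collapses the integral.
Check: d/dx[(-16*x**2 + 9*x - 12)**3/432] = -512*x**5/9 + 80*x**4 - 364*x**3/3 + 1233*x**2/16 - 91*x/2 + 9, which equals f(x).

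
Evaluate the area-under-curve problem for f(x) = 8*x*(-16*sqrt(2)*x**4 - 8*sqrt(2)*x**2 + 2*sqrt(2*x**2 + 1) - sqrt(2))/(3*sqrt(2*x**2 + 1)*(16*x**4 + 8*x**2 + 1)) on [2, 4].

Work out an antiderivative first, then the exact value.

Antiderivative: F(x) = -2*(8*sqrt(2)*x**2*sqrt(2*x**2 + 1) + 2*sqrt(2)*sqrt(2*x**2 + 1) + 1)/(3*(4*x**2 + 1)); value = -4*sqrt(66)/3 + 32/1105 + 4*sqrt(2)

Since d/dx undoes antidifferentiation here, F'(x) = f(x) is required of F(x).
F(x) = -2*(8*sqrt(2)*x**2*sqrt(2*x**2 + 1) + 2*sqrt(2)*sqrt(2*x**2 + 1) + 1)/(3*(4*x**2 + 1)) is an antiderivative of f.
Check: d/dx[-2*(8*sqrt(2)*x**2*sqrt(2*x**2 + 1) + 2*sqrt(2)*sqrt(2*x**2 + 1) + 1)/(3*(4*x**2 + 1))] = (-128*sqrt(2)*x**5 - 64*sqrt(2)*x**3 + 16*x*sqrt(2*x**2 + 1) - 8*sqrt(2)*x)/(48*x**4*sqrt(2*x**2 + 1) + 24*x**2*sqrt(2*x**2 + 1) + 3*sqrt(2*x**2 + 1)), which equals f(x).
F(4) = -4*sqrt(66)/3 - 2/195; F(2) = -4*sqrt(2) - 2/51.
Integral = F(4) - F(2) = -4*sqrt(66)/3 + 32/1105 + 4*sqrt(2).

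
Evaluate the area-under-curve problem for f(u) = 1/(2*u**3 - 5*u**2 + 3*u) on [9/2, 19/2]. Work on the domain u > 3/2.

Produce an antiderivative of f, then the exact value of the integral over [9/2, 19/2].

The denominator factors as u*(u - 1)*(2*u - 3); partial fractions split f into directly integrable pieces: 4/(3*(2*u - 3)) - 1/(u - 1) + 1/(3*u).
F(u) = (log(u) + 2*log(u - 3/2) - 3*log(u - 1))/3 is an antiderivative of f.
Check: d/du[(log(u) + 2*log(u - 3/2) - 3*log(u - 1))/3] = 1/(2*u**3 - 5*u**2 + 3*u) = f(u).
F(19/2) = -log(17/2) + log(19/2)/3 + 2*log(8)/3; F(9/2) = -log(7/2) + log(9/2)/3 + 2*log(3)/3.
Integral = F(19/2) - F(9/2) = -log(17/2) - 2*log(3)/3 - log(9/2)/3 + log(19/2)/3 + log(7/2) + 2*log(8)/3.

Antiderivative: F(u) = (log(u) + 2*log(u - 3/2) - 3*log(u - 1))/3; value = -log(17/2) - 2*log(3)/3 - log(9/2)/3 + log(19/2)/3 + log(7/2) + 2*log(8)/3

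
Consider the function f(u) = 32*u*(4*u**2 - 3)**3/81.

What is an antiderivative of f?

An antiderivative is F(u) = (4*u**2/3 - 1)**4.

f matches the chain-rule pattern g'(h)*h' with inner function h(u) = 4*u**2/3 - 1; substituting w = h(u) collapses the integral.
Check: d/du[(4*u**2/3 - 1)**4] = 2048*u**7/81 - 512*u**5/9 + 128*u**3/3 - 32*u/3, which equals f(u).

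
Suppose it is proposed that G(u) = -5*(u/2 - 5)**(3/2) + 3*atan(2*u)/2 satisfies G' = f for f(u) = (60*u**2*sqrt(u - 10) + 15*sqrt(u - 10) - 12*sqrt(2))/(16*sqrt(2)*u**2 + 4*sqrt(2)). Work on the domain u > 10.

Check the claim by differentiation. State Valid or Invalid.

d/du[G] = (-60*u**2*sqrt(u - 10) - 15*sqrt(u - 10) + 12*sqrt(2))/(16*sqrt(2)*u**2 + 4*sqrt(2))
d/du[G] - f(u) = (-60*u**2*sqrt(u - 10) - 15*sqrt(u - 10) + 12*sqrt(2))/(8*sqrt(2)*u**2 + 2*sqrt(2)) != 0.

Invalid: d/du[G] - f = (-60*u**2*sqrt(u - 10) - 15*sqrt(u - 10) + 12*sqrt(2))/(8*sqrt(2)*u**2 + 2*sqrt(2)), which is not 0.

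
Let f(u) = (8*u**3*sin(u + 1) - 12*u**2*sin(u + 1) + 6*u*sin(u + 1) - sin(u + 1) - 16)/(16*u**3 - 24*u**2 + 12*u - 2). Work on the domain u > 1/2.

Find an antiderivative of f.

An antiderivative F(u) passes only if d/du[F] lands on f(u) exactly.
Check: d/du[-(4*u**2*cos(u + 1) - 4*u*cos(u + 1) + cos(u + 1) - 4)/(2*(2*u - 1)**2)] = (8*u**3*sin(u + 1) - 12*u**2*sin(u + 1) + 6*u*sin(u + 1) - sin(u + 1) - 16)/(16*u**3 - 24*u**2 + 12*u - 2) = f(u).

An antiderivative is F(u) = -(4*u**2*cos(u + 1) - 4*u*cos(u + 1) + cos(u + 1) - 4)/(2*(2*u - 1)**2).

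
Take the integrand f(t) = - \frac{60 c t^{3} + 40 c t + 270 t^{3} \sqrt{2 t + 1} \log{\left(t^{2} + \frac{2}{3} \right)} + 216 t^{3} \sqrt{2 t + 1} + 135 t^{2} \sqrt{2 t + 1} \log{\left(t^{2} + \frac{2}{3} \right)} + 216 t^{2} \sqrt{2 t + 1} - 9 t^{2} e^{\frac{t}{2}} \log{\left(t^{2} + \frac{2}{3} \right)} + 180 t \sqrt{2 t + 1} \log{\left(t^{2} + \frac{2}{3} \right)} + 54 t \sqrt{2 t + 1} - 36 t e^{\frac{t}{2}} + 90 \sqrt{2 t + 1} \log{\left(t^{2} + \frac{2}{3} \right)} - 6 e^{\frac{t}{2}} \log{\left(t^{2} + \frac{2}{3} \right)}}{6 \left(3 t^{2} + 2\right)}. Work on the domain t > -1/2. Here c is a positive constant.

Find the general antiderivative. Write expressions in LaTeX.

An antiderivative F(t) passes only if d/dt[F] lands on f(t) exactly.
Check: d/dt[- \frac{10 c t^{2} + 36 t^{2} \sqrt{2 t + 1} \log{\left(t^{2} + \frac{2}{3} \right)} + 36 t \sqrt{2 t + 1} \log{\left(t^{2} + \frac{2}{3} \right)} + 9 \sqrt{2 t + 1} \log{\left(t^{2} + \frac{2}{3} \right)} - 6 e^{\frac{t}{2}} \log{\left(t^{2} + \frac{2}{3} \right)}}{6}] = \frac{- 60 c t^{3} \sqrt{2 t + 1} - 40 c t \sqrt{2 t + 1} - 540 t^{4} \log{\left(t^{2} + \frac{2}{3} \right)} - 432 t^{4} - 540 t^{3} \log{\left(t^{2} + \frac{2}{3} \right)} - 648 t^{3} + 9 t^{2} \sqrt{2 t + 1} e^{\frac{t}{2}} \log{\left(t^{2} + \frac{2}{3} \right)} - 495 t^{2} \log{\left(t^{2} + \frac{2}{3} \right)} - 324 t^{2} + 36 t \sqrt{2 t + 1} e^{\frac{t}{2}} - 360 t \log{\left(t^{2} + \frac{2}{3} \right)} - 54 t + 6 \sqrt{2 t + 1} e^{\frac{t}{2}} \log{\left(t^{2} + \frac{2}{3} \right)} - 90 \log{\left(t^{2} + \frac{2}{3} \right)}}{18 t^{2} \sqrt{2 t + 1} + 12 \sqrt{2 t + 1}}, which equals f(t).

F(t) = - \frac{10 c t^{2} + 36 t^{2} \sqrt{2 t + 1} \log{\left(t^{2} + \frac{2}{3} \right)} + 36 t \sqrt{2 t + 1} \log{\left(t^{2} + \frac{2}{3} \right)} + 9 \sqrt{2 t + 1} \log{\left(t^{2} + \frac{2}{3} \right)} - 6 e^{\frac{t}{2}} \log{\left(t^{2} + \frac{2}{3} \right)}}{6} + C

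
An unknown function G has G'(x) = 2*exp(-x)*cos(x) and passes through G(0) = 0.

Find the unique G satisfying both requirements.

The proposed G(x) is checked by its d/dx: the result must match the given G'(x).
A general antiderivative is exp(-x)*sin(x) - exp(-x)*cos(x) + C.
The condition gives C = 0 - (-1) = 1.
So G(x) = (exp(x) + sin(x) - cos(x))*exp(-x).
Check: d/dx[(exp(x) + sin(x) - cos(x))*exp(-x)] = 2*exp(-x)*cos(x) = G'(x).

G(x) = (exp(x) + sin(x) - cos(x))*exp(-x)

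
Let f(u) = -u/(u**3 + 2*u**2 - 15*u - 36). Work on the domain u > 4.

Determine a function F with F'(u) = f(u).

The denominator factors as (u - 4)*(u + 3)**2; partial fractions split f into directly integrable pieces: 4/(49*(u + 3)) - 3/(7*(u + 3)**2) - 4/(49*(u - 4)).
Check: d/du[(-4*u*log(u - 4) + 4*u*log(u + 3) - 12*log(u - 4) + 12*log(u + 3) + 21)/(49*(u + 3))] = -u/(u**3 + 2*u**2 - 15*u - 36) = f(u).

An antiderivative is F(u) = (-4*u*log(u - 4) + 4*u*log(u + 3) - 12*log(u - 4) + 12*log(u + 3) + 21)/(49*(u + 3)).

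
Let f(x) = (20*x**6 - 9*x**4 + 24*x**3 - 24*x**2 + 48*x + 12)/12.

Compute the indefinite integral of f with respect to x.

F(x) = 5*x**7/21 - 3*x**5/20 + x**4/2 - 2*x**3/3 + 2*x**2 + x + C

Any candidate F(x) must reproduce f(x) exactly when differentiated.
Check: d/dx[5*x**7/21 - 3*x**5/20 + x**4/2 - 2*x**3/3 + 2*x**2 + x] = 5*x**6/3 - 3*x**4/4 + 2*x**3 - 2*x**2 + 4*x + 1, which equals f(x).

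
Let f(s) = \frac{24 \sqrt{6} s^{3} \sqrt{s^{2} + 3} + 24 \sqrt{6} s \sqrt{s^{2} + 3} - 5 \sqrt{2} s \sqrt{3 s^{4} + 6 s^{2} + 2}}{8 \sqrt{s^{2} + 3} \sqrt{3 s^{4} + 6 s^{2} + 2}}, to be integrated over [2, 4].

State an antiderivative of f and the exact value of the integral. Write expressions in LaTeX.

Differentiate the proposed F(s) back; it has to land on f(s) exactly.
F(s) = - \frac{5 \sqrt{2} \sqrt{s^{2} + 3} - 4 \sqrt{6} \sqrt{3 s^{4} + 6 s^{2} + 2}}{8} is an antiderivative of f.
Check: d/ds[- \frac{5 \sqrt{2} \sqrt{s^{2} + 3} - 4 \sqrt{6} \sqrt{3 s^{4} + 6 s^{2} + 2}}{8}] = \frac{24 \sqrt{6} s^{3} \sqrt{s^{2} + 3} + 24 \sqrt{6} s \sqrt{s^{2} + 3} - 5 \sqrt{2} s \sqrt{3 s^{4} + 6 s^{2} + 2}}{8 \sqrt{s^{2} + 3} \sqrt{3 s^{4} + 6 s^{2} + 2}} = f(s).
F(4) = - \frac{5 \sqrt{38}}{8} + \sqrt{1299}; F(2) = - \frac{5 \sqrt{14}}{8} + \sqrt{111}.
Integral = F(4) - F(2) = - \sqrt{111} - \frac{5 \sqrt{38}}{8} + \frac{5 \sqrt{14}}{8} + \sqrt{1299}.

Antiderivative: F(s) = - \frac{5 \sqrt{2} \sqrt{s^{2} + 3} - 4 \sqrt{6} \sqrt{3 s^{4} + 6 s^{2} + 2}}{8}; value = - \sqrt{111} - \frac{5 \sqrt{38}}{8} + \frac{5 \sqrt{14}}{8} + \sqrt{1299}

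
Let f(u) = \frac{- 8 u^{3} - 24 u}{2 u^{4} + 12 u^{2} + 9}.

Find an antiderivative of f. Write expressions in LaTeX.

An antiderivative is F(u) = - \log{\left(\frac{u^{4}}{3} + 2 u^{2} + \frac{3}{2} \right)}.

The substitution w = \frac{u^{4}}{3} + 2 u^{2} + \frac{3}{2} works: f is exactly (dF/dw)*(dw/du) for that inner function.
Check: d/du[- \log{\left(\frac{u^{4}}{3} + 2 u^{2} + \frac{3}{2} \right)}] = \frac{- 8 u^{3} - 24 u}{2 u^{4} + 12 u^{2} + 9} = f(u).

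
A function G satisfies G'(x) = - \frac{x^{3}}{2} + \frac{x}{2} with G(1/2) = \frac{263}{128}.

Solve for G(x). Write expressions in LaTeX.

G(x) = - \frac{x^{4} - 2 x^{2} - 16}{8}

The integrand splits into summands that can be handled one at a time.
A general antiderivative is - \frac{x^{4}}{8} + \frac{x^{2}}{4} + C.
The condition gives C = \frac{263}{128} - (\frac{7}{128}) = 2.
So G(x) = - \frac{x^{4} - 2 x^{2} - 16}{8}.
Check: d/dx[- \frac{x^{4} - 2 x^{2} - 16}{8}] = - \frac{x^{3}}{2} + \frac{x}{2} = G'(x).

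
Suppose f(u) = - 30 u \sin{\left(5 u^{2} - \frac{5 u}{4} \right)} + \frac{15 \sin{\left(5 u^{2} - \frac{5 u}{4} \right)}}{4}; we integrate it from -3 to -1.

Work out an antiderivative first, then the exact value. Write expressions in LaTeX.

f matches the chain-rule pattern g'(h)*h' with inner function h(u) = 5 u^{2} - \frac{5 u}{4}; substituting w = h(u) collapses the integral.
F(u) = 3 \cos{\left(5 u^{2} - \frac{5 u}{4} \right)} is an antiderivative of f.
Check: d/du[3 \cos{\left(5 u^{2} - \frac{5 u}{4} \right)}] = - 30 u \sin{\left(5 u^{2} - \frac{5 u}{4} \right)} + \frac{15 \sin{\left(5 u^{2} - \frac{5 u}{4} \right)}}{4} = f(u).
F(-1) = 3 \cos{\left(\frac{25}{4} \right)}; F(-3) = 3 \cos{\left(\frac{195}{4} \right)}.
Integral = F(-1) - F(-3) = - 3 \cos{\left(\frac{195}{4} \right)} + 3 \cos{\left(\frac{25}{4} \right)}.

Antiderivative: F(u) = 3 \cos{\left(5 u^{2} - \frac{5 u}{4} \right)}; value = - 3 \cos{\left(\frac{195}{4} \right)} + 3 \cos{\left(\frac{25}{4} \right)}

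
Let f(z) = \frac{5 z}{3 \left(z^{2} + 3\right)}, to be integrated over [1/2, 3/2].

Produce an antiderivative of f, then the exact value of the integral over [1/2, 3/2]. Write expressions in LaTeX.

The substitution u = z^{2} + 3 works: f is exactly (dF/du)*(du/dz) for that inner function.
F(z) = \frac{5 \log{\left(z^{2} + 3 \right)}}{6} is an antiderivative of f.
Check: d/dz[\frac{5 \log{\left(z^{2} + 3 \right)}}{6}] = \frac{5 z}{3 z^{2} + 9}, which equals f(z).
F(3/2) = \frac{5 \log{\left(\frac{21}{4} \right)}}{6}; F(1/2) = \frac{5 \log{\left(\frac{13}{4} \right)}}{6}.
Integral = F(3/2) - F(1/2) = - \frac{5 \log{\left(\frac{13}{4} \right)}}{6} + \frac{5 \log{\left(\frac{21}{4} \right)}}{6}.

Antiderivative: F(z) = \frac{5 \log{\left(z^{2} + 3 \right)}}{6}; value = - \frac{5 \log{\left(\frac{13}{4} \right)}}{6} + \frac{5 \log{\left(\frac{21}{4} \right)}}{6}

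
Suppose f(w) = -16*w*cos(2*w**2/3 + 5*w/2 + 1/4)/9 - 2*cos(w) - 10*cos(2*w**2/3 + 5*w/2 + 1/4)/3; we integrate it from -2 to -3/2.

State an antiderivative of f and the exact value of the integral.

Antiderivative: F(w) = -2*(3*sin(w) + 2*sin(2*w**2/3 + 5*w/2 + 1/4))/3; value = -4*sin(25/12)/3 - 2*sin(2)/3 + 2*sin(3/2)

Integrate term by term and add the pieces.
F(w) = -2*(3*sin(w) + 2*sin(2*w**2/3 + 5*w/2 + 1/4))/3 is an antiderivative of f.
Check: d/dw[-2*(3*sin(w) + 2*sin(2*w**2/3 + 5*w/2 + 1/4))/3] = -16*w*cos(2*w**2/3 + 5*w/2 + 1/4)/9 - 2*cos(w) - 10*cos(2*w**2/3 + 5*w/2 + 1/4)/3 = f(w).
F(-3/2) = 4*sin(2)/3 + 2*sin(3/2); F(-2) = 4*sin(25/12)/3 + 2*sin(2).
Integral = F(-3/2) - F(-2) = -4*sin(25/12)/3 - 2*sin(2)/3 + 2*sin(3/2).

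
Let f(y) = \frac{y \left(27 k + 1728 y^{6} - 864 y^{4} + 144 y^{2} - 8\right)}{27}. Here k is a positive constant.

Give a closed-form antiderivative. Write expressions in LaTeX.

Recover f(y) by differentiating a candidate F(y); any mismatch rules it out.
Check: d/dy[\frac{81 k y^{2} + \left(1 - 6 y^{2}\right)^{4}}{162}] = k y + 64 y^{7} - 32 y^{5} + \frac{16 y^{3}}{3} - \frac{8 y}{27}, which equals f(y).

An antiderivative is F(y) = \frac{81 k y^{2} + \left(1 - 6 y^{2}\right)^{4}}{162}.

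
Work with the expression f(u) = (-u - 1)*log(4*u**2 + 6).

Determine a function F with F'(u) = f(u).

An antiderivative F(u) passes only if d/du[F] lands on f(u) exactly.
Check: d/du[-u**2*log(2*u**2 + 3)/2 - u**2*log(2)/2 + u**2/2 - u*log(2*u**2 + 3) - u*log(2) + 2*u - 3*log(u**2 + 3/2)/4 - sqrt(6)*atan(sqrt(6)*u/3)] = -u*log(2*u**2 + 3) - u*log(2) - log(2*u**2 + 3) - log(2), which equals f(u).

An antiderivative is F(u) = -u**2*log(2*u**2 + 3)/2 - u**2*log(2)/2 + u**2/2 - u*log(2*u**2 + 3) - u*log(2) + 2*u - 3*log(u**2 + 3/2)/4 - sqrt(6)*atan(sqrt(6)*u/3).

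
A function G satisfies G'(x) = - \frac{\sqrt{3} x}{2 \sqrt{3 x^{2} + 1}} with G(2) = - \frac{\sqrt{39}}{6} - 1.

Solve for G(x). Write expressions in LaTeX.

G(x) = - \frac{\sqrt{x^{2} + \frac{1}{3}}}{2} - 1

The substitution u = x^{2} + \frac{1}{3} works: G'(x) is exactly (dG/du)*(du/dx) for that inner function.
A general antiderivative is - \frac{\sqrt{x^{2} + \frac{1}{3}}}{2} + C.
The condition gives C = - \frac{\sqrt{39}}{6} - 1 - (- \frac{\sqrt{39}}{6}) = -1.
So G(x) = - \frac{\sqrt{x^{2} + \frac{1}{3}}}{2} - 1.
Check: d/dx[- \frac{\sqrt{x^{2} + \frac{1}{3}}}{2} - 1] = - \frac{\sqrt{3} x}{2 \sqrt{3 x^{2} + 1}} = G'(x).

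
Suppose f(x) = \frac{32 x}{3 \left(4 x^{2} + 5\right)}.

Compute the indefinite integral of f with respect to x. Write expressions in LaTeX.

F(x) = \frac{4 \log{\left(2 x^{2} + \frac{5}{2} \right)}}{3} + C

The substitution u = 2 x^{2} + \frac{5}{2} works: f is exactly (dF/du)*(du/dx) for that inner function.
Check: d/dx[\frac{4 \log{\left(2 x^{2} + \frac{5}{2} \right)}}{3}] = \frac{32 x}{12 x^{2} + 15}, which equals f(x).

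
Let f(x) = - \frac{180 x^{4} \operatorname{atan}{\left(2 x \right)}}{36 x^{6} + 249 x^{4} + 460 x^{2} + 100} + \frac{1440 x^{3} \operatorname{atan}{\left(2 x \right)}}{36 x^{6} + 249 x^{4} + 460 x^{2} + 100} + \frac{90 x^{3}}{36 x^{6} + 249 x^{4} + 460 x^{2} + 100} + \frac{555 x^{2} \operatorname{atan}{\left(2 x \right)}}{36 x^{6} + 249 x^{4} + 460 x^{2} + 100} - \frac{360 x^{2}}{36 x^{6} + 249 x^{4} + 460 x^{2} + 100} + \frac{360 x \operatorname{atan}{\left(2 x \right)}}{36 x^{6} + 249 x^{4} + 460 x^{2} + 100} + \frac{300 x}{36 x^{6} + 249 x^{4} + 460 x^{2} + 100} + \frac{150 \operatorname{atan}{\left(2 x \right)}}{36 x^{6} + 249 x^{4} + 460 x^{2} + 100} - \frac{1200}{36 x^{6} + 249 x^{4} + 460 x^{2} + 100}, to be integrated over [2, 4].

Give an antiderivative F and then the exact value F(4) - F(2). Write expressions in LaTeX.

Antiderivative: F(x) = \frac{15 x \operatorname{atan}{\left(2 x \right)} - 60 \operatorname{atan}{\left(2 x \right)}}{3 x^{2} + 10}; value = \frac{15 \operatorname{atan}{\left(4 \right)}}{11}

The integrand splits into summands that can be handled one at a time.
F(x) = \frac{15 x \operatorname{atan}{\left(2 x \right)} - 60 \operatorname{atan}{\left(2 x \right)}}{3 x^{2} + 10} is an antiderivative of f.
Check: d/dx[\frac{15 x \operatorname{atan}{\left(2 x \right)} - 60 \operatorname{atan}{\left(2 x \right)}}{3 x^{2} + 10}] = \frac{- 180 x^{4} \operatorname{atan}{\left(2 x \right)} + 1440 x^{3} \operatorname{atan}{\left(2 x \right)} + 90 x^{3} + 555 x^{2} \operatorname{atan}{\left(2 x \right)} - 360 x^{2} + 360 x \operatorname{atan}{\left(2 x \right)} + 300 x + 150 \operatorname{atan}{\left(2 x \right)} - 1200}{36 x^{6} + 249 x^{4} + 460 x^{2} + 100}, which equals f(x).
F(4) = 0; F(2) = - \frac{15 \operatorname{atan}{\left(4 \right)}}{11}.
Integral = F(4) - F(2) = \frac{15 \operatorname{atan}{\left(4 \right)}}{11}.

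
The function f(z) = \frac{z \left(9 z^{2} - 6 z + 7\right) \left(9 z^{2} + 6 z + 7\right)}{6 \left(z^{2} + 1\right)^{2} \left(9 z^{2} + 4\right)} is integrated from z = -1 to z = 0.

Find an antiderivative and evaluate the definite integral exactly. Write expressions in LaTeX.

Recover f(z) by differentiating a candidate F(z); any mismatch rules it out.
F(z) = \frac{3 \log{\left(\frac{3 z^{2}}{2} + \frac{2}{3} \right)}}{4} + \frac{2}{3 z^{2} + 3} is an antiderivative of f.
Check: d/dz[\frac{3 \log{\left(\frac{3 z^{2}}{2} + \frac{2}{3} \right)}}{4} + \frac{2}{3 z^{2} + 3}] = \frac{81 z^{5} + 90 z^{3} + 49 z}{54 z^{6} + 132 z^{4} + 102 z^{2} + 24}, which equals f(z).
F(0) = \frac{3 \log{\left(\frac{2}{3} \right)}}{4} + \frac{2}{3}; F(-1) = \frac{1}{3} + \frac{3 \log{\left(\frac{13}{6} \right)}}{4}.
Integral = F(0) - F(-1) = - \frac{3 \log{\left(\frac{13}{6} \right)}}{4} + \frac{3 \log{\left(\frac{2}{3} \right)}}{4} + \frac{1}{3}.

Antiderivative: F(z) = \frac{3 \log{\left(\frac{3 z^{2}}{2} + \frac{2}{3} \right)}}{4} + \frac{2}{3 z^{2} + 3}; value = - \frac{3 \log{\left(\frac{13}{6} \right)}}{4} + \frac{3 \log{\left(\frac{2}{3} \right)}}{4} + \frac{1}{3}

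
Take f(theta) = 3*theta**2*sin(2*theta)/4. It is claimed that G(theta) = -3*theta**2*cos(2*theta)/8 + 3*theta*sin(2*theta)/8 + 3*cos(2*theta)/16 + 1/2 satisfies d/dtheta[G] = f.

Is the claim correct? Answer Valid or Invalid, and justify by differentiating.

Valid - the claim checks out under differentiation.

d/dtheta[G] = 3*theta**2*sin(2*theta)/4
This equals f(theta) exactly, so the claim holds.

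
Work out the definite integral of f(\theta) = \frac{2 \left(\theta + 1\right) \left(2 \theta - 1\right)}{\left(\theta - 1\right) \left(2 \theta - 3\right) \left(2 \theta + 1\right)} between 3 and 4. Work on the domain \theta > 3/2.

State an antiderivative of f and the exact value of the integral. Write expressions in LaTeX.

The denominator factors as \left(\theta - 1\right) \left(2 \theta - 3\right) \left(2 \theta + 1\right); partial fractions split f into directly integrable pieces: - \frac{1}{3 \left(2 \theta + 1\right)} + \frac{5}{2 \theta - 3} - \frac{4}{3 \left(\theta - 1\right)}.
F(\theta) = \frac{5 \log{\left(\theta - \frac{3}{2} \right)}}{2} - \frac{4 \log{\left(\theta - 1 \right)}}{3} - \frac{\log{\left(\theta + \frac{1}{2} \right)}}{6} is an antiderivative of f.
Check: d/d\theta[\frac{5 \log{\left(\theta - \frac{3}{2} \right)}}{2} - \frac{4 \log{\left(\theta - 1 \right)}}{3} - \frac{\log{\left(\theta + \frac{1}{2} \right)}}{6}] = \frac{4 \theta^{2} + 2 \theta - 2}{4 \theta^{3} - 8 \theta^{2} + \theta + 3}, which equals f(\theta).
F(4) = - \frac{4 \log{\left(3 \right)}}{3} - \frac{\log{\left(\frac{9}{2} \right)}}{6} + \frac{5 \log{\left(\frac{5}{2} \right)}}{2}; F(3) = - \frac{4 \log{\left(2 \right)}}{3} - \frac{\log{\left(\frac{7}{2} \right)}}{6} + \frac{5 \log{\left(\frac{3}{2} \right)}}{2}.
Integral = F(4) - F(3) = - \frac{4 \log{\left(3 \right)}}{3} - \frac{5 \log{\left(\frac{3}{2} \right)}}{2} - \frac{\log{\left(\frac{9}{2} \right)}}{6} + \frac{\log{\left(\frac{7}{2} \right)}}{6} + \frac{4 \log{\left(2 \right)}}{3} + \frac{5 \log{\left(\frac{5}{2} \right)}}{2}.

Antiderivative: F(\theta) = \frac{5 \log{\left(\theta - \frac{3}{2} \right)}}{2} - \frac{4 \log{\left(\theta - 1 \right)}}{3} - \frac{\log{\left(\theta + \frac{1}{2} \right)}}{6}; value = - \frac{4 \log{\left(3 \right)}}{3} - \frac{5 \log{\left(\frac{3}{2} \right)}}{2} - \frac{\log{\left(\frac{9}{2} \right)}}{6} + \frac{\log{\left(\frac{7}{2} \right)}}{6} + \frac{4 \log{\left(2 \right)}}{3} + \frac{5 \log{\left(\frac{5}{2} \right)}}{2}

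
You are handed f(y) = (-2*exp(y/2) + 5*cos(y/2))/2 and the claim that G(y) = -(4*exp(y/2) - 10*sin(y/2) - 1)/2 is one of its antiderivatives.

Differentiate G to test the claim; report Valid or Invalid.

Valid. The derivative of G reproduces f.

d/dy[G] = -exp(y/2) + 5*cos(y/2)/2
This equals f(y) exactly, so the claim holds.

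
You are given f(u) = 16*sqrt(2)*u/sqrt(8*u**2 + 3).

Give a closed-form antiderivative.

An antiderivative is F(u) = 4*sqrt(4*u**2 + 3/2).

f matches the chain-rule pattern g'(h)*h' with inner function h(u) = 4*u**2 + 3/2; substituting w = h(u) collapses the integral.
Check: d/du[4*sqrt(4*u**2 + 3/2)] = 16*sqrt(2)*u/sqrt(8*u**2 + 3) = f(u).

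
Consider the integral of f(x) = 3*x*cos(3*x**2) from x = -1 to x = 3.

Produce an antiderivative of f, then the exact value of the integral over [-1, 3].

Antiderivative: F(x) = sin(3*x**2)/2; value = -sin(3)/2 + sin(27)/2

The substitution u = 3*x**2 works: f is exactly (dF/du)*(du/dx) for that inner function.
F(x) = sin(3*x**2)/2 is an antiderivative of f.
Check: d/dx[sin(3*x**2)/2] = 3*x*cos(3*x**2) = f(x).
F(3) = sin(27)/2; F(-1) = sin(3)/2.
Integral = F(3) - F(-1) = -sin(3)/2 + sin(27)/2.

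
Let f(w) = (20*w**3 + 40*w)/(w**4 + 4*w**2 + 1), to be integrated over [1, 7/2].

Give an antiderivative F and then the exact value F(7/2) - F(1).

Antiderivative: F(w) = 5*log(w**4/2 + 2*w**2 + 1/2); value = -5*log(3) + 5*log(3201/32)

f matches the chain-rule pattern g'(h)*h' with inner function h(w) = w**4/2 + 2*w**2 + 1/2; substituting u = h(w) collapses the integral.
F(w) = 5*log(w**4/2 + 2*w**2 + 1/2) is an antiderivative of f.
Check: d/dw[5*log(w**4/2 + 2*w**2 + 1/2)] = (20*w**3 + 40*w)/(w**4 + 4*w**2 + 1) = f(w).
F(7/2) = 5*log(3201/32); F(1) = 5*log(3).
Integral = F(7/2) - F(1) = -5*log(3) + 5*log(3201/32).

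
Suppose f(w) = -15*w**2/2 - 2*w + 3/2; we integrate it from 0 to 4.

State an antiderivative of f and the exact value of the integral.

The integrand splits into summands that can be handled one at a time.
F(w) = -5*w**3/2 - w**2 + 3*w/2 is an antiderivative of f.
Check: d/dw[-5*w**3/2 - w**2 + 3*w/2] = -15*w**2/2 - 2*w + 3/2 = f(w).
F(4) = -170; F(0) = 0.
Integral = F(4) - F(0) = -170.

Antiderivative: F(w) = -5*w**3/2 - w**2 + 3*w/2; value = -170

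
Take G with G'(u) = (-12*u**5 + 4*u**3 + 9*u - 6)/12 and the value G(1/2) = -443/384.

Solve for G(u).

G(u) = (-4*u**6 + 2*u**4 + 9*u**2 - 12*u - 24)/24

For G(u) to be correct, d/du[G] must agree with the stated G'(u) identically.
A general antiderivative is -u**6/6 + u**4/12 + 3*u**2/8 - u/2 + C.
The condition gives C = -443/384 - (-59/384) = -1.
So G(u) = (-4*u**6 + 2*u**4 + 9*u**2 - 12*u - 24)/24.
Check: d/du[(-4*u**6 + 2*u**4 + 9*u**2 - 12*u - 24)/24] = -u**5 + u**3/3 + 3*u/4 - 1/2, which equals G'(u).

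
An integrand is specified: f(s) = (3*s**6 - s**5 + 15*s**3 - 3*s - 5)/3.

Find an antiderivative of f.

Any candidate F(s) must reproduce f(s) exactly when differentiated.
Check: d/ds[s*(36*s**6 - 14*s**5 + 315*s**3 - 126*s - 420)/252] = s**6 - s**5/3 + 5*s**3 - s - 5/3, which equals f(s).

An antiderivative is F(s) = s*(36*s**6 - 14*s**5 + 315*s**3 - 126*s - 420)/252.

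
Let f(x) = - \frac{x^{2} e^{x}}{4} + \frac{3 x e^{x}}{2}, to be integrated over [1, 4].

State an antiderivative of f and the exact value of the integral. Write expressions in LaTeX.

Recognize the product-rule pattern: f = u'v + uv' with u = - \frac{x^{2}}{4} + 2 x - 2, v = e^{x}, so integration by parts undoes it.
F(x) = \frac{\left(- x^{2} + 8 x - 8\right) e^{x}}{4} is an antiderivative of f.
Check: d/dx[\frac{\left(- x^{2} + 8 x - 8\right) e^{x}}{4}] = - \frac{x^{2} e^{x}}{4} + \frac{3 x e^{x}}{2} = f(x).
F(4) = 2 e^{4}; F(1) = - \frac{e}{4}.
Integral = F(4) - F(1) = \frac{e}{4} + 2 e^{4}.

Antiderivative: F(x) = \frac{\left(- x^{2} + 8 x - 8\right) e^{x}}{4}; value = \frac{e}{4} + 2 e^{4}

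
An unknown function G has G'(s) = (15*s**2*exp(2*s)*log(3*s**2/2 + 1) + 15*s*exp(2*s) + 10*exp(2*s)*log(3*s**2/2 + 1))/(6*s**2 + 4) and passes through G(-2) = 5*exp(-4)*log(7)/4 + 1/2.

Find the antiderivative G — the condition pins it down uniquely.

Recognize the product-rule pattern: G'(s) = u'v + uv' with u = 5*exp(2*s)/4, v = log(3*s**2/2 + 1), so integration by parts undoes it.
A general antiderivative is 5*exp(2*s)*log(3*s**2/2 + 1)/4 + C.
The condition gives C = 5*exp(-4)*log(7)/4 + 1/2 - (5*exp(-4)*log(7)/4) = 1/2.
So G(s) = 5*exp(2*s)*log(3*s**2/2 + 1)/4 + 1/2.
Check: d/ds[5*exp(2*s)*log(3*s**2/2 + 1)/4 + 1/2] = (15*s**2*exp(2*s)*log(3*s**2/2 + 1) + 15*s*exp(2*s) + 10*exp(2*s)*log(3*s**2/2 + 1))/(6*s**2 + 4) = G'(s).

G(s) = 5*exp(2*s)*log(3*s**2/2 + 1)/4 + 1/2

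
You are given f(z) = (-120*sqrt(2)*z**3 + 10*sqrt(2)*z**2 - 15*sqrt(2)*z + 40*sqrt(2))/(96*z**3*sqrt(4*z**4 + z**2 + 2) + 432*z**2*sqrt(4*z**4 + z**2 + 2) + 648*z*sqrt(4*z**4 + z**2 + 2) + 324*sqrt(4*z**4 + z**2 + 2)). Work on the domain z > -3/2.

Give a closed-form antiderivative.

Recognize the product-rule pattern: f = u'v + uv' with u = -5/(6*(2*z + 3)**2), v = sqrt(2*z**4 + z**2/2 + 1), so integration by parts undoes it.
Check: d/dz[-5*sqrt(2)*sqrt(4*z**4 + z**2 + 2)/(12*(2*z + 3)**2)] = (-120*sqrt(2)*z**3 + 10*sqrt(2)*z**2 - 15*sqrt(2)*z + 40*sqrt(2))/(96*z**3*sqrt(4*z**4 + z**2 + 2) + 432*z**2*sqrt(4*z**4 + z**2 + 2) + 648*z*sqrt(4*z**4 + z**2 + 2) + 324*sqrt(4*z**4 + z**2 + 2)) = f(z).

An antiderivative is F(z) = -5*sqrt(2)*sqrt(4*z**4 + z**2 + 2)/(12*(2*z + 3)**2).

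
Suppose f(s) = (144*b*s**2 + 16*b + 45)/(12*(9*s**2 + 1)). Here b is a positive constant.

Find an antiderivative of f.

A first test for any F(s): its s-derivative must equal f(s) identically.
Check: d/ds[4*b*s/3 + 5*atan(3*s)/4] = (144*b*s**2 + 16*b + 45)/(108*s**2 + 12), which equals f(s).

An antiderivative is F(s) = 4*b*s/3 + 5*atan(3*s)/4.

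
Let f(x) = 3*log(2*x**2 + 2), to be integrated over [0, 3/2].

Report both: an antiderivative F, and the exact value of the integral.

Antiderivative: F(x) = 3*(x*log(2*x**2 + 2) - 2*x + 2*atan(x)); value = -9 + 6*atan(3/2) + 9*log(13/2)/2

Check any antiderivative F(x) by computing F'(x) and comparing it with f(x).
F(x) = 3*(x*log(2*x**2 + 2) - 2*x + 2*atan(x)) is an antiderivative of f.
Check: d/dx[3*(x*log(2*x**2 + 2) - 2*x + 2*atan(x))] = 3*log(x**2 + 1) + 3*log(2), which equals f(x).
F(3/2) = -9 + 6*atan(3/2) + 9*log(13/2)/2; F(0) = 0.
Integral = F(3/2) - F(0) = -9 + 6*atan(3/2) + 9*log(13/2)/2.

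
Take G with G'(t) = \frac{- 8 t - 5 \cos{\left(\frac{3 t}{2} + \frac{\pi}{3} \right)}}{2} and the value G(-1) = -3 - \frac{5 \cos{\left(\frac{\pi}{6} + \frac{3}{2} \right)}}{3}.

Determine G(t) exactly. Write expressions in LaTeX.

G(t) = \frac{- 6 t^{2} - 5 \sin{\left(\frac{3 t}{2} + \frac{\pi}{3} \right)} - 3}{3}

For G(t) to be correct, d/dt[G] must agree with the stated G'(t) identically.
A general antiderivative is - 2 t^{2} - \frac{5 \sin{\left(\frac{3 t}{2} + \frac{\pi}{3} \right)}}{3} - 2 + C.
The condition gives C = -3 - \frac{5 \cos{\left(\frac{\pi}{6} + \frac{3}{2} \right)}}{3} - (-4 - \frac{5 \cos{\left(\frac{\pi}{6} + \frac{3}{2} \right)}}{3}) = 1.
So G(t) = \frac{- 6 t^{2} - 5 \sin{\left(\frac{3 t}{2} + \frac{\pi}{3} \right)} - 3}{3}.
Check: d/dt[\frac{- 6 t^{2} - 5 \sin{\left(\frac{3 t}{2} + \frac{\pi}{3} \right)} - 3}{3}] = - 4 t - \frac{5 \cos{\left(\frac{3 t}{2} + \frac{\pi}{3} \right)}}{2}, which equals G'(t).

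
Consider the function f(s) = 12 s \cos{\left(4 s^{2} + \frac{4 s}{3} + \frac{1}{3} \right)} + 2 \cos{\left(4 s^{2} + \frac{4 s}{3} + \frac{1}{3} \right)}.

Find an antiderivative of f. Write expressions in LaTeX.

An antiderivative is F(s) = \frac{3 \sin{\left(4 s^{2} + \frac{4 s}{3} + \frac{1}{3} \right)}}{2}.

The substitution u = 4 s^{2} + \frac{4 s}{3} + \frac{1}{3} works: f is exactly (dF/du)*(du/ds) for that inner function.
Check: d/ds[\frac{3 \sin{\left(4 s^{2} + \frac{4 s}{3} + \frac{1}{3} \right)}}{2}] = 12 s \cos{\left(4 s^{2} + \frac{4 s}{3} + \frac{1}{3} \right)} + 2 \cos{\left(4 s^{2} + \frac{4 s}{3} + \frac{1}{3} \right)} = f(s).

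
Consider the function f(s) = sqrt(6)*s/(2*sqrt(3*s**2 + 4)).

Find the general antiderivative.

F(s) = sqrt(s**2/2 + 2/3) + C

f matches the chain-rule pattern g'(h)*h' with inner function h(s) = s**2/2 + 2/3; substituting u = h(s) collapses the integral.
Check: d/ds[sqrt(s**2/2 + 2/3)] = sqrt(6)*s/(2*sqrt(3*s**2 + 4)) = f(s).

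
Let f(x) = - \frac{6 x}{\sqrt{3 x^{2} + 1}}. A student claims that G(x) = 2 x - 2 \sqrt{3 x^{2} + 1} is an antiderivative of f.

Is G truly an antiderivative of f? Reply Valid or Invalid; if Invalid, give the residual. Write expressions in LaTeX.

Invalid: d/dx[G] - f = 2, which is not 0.

d/dx[G] = \frac{- 6 x + 2 \sqrt{3 x^{2} + 1}}{\sqrt{3 x^{2} + 1}}
d/dx[G] - f(x) = 2 != 0.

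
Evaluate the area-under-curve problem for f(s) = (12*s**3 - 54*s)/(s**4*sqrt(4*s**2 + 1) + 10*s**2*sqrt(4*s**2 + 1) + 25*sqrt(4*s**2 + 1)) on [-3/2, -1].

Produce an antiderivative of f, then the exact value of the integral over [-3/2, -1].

f has the shape u'v + uv' for u = -3*sqrt(4*s**2 + 1)/2 and v = 1/(s**2/2 + 5/2) — it is the derivative of the product u*v.
F(s) = -3*sqrt(4*s**2 + 1)/(s**2 + 5) is an antiderivative of f.
Check: d/ds[-3*sqrt(4*s**2 + 1)/(s**2 + 5)] = (12*s**3 - 54*s)/(s**4*sqrt(4*s**2 + 1) + 10*s**2*sqrt(4*s**2 + 1) + 25*sqrt(4*s**2 + 1)) = f(s).
F(-1) = -sqrt(5)/2; F(-3/2) = -12*sqrt(10)/29.
Integral = F(-1) - F(-3/2) = -sqrt(5)/2 + 12*sqrt(10)/29.

Antiderivative: F(s) = -3*sqrt(4*s**2 + 1)/(s**2 + 5); value = -sqrt(5)/2 + 12*sqrt(10)/29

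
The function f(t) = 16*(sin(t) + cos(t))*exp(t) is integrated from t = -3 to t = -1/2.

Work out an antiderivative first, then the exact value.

Recognize the product-rule pattern: f = u'v + uv' with u = 16*exp(t), v = sin(t), so integration by parts undoes it.
F(t) = 16*exp(t)*sin(t) is an antiderivative of f.
Check: d/dt[16*exp(t)*sin(t)] = 16*exp(t)*sin(t) + 16*exp(t)*cos(t), which equals f(t).
F(-1/2) = -16*exp(-1/2)*sin(1/2); F(-3) = -16*exp(-3)*sin(3).
Integral = F(-1/2) - F(-3) = -16*exp(-1/2)*sin(1/2) + 16*exp(-3)*sin(3).

Antiderivative: F(t) = 16*exp(t)*sin(t); value = -16*exp(-1/2)*sin(1/2) + 16*exp(-3)*sin(3)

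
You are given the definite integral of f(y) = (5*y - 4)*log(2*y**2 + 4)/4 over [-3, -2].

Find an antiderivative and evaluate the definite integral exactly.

Any candidate F(y) must reproduce f(y) exactly when differentiated.
F(y) = 5*y**2*log(y**2 + 2)/8 - 5*y**2/8 + 5*y**2*log(2)/8 - y*log(y**2 + 2) - y*log(2) + 2*y + 5*log(y**2 + 2)/4 - 2*sqrt(2)*atan(sqrt(2)*y/2) is an antiderivative of f.
Check: d/dy[5*y**2*log(y**2 + 2)/8 - 5*y**2/8 + 5*y**2*log(2)/8 - y*log(y**2 + 2) - y*log(2) + 2*y + 5*log(y**2 + 2)/4 - 2*sqrt(2)*atan(sqrt(2)*y/2)] = 5*y*log(y**2 + 2)/4 + 5*y*log(2)/4 - log(y**2 + 2) - log(2), which equals f(y).
F(-2) = -13/2 + 2*sqrt(2)*atan(sqrt(2)) + 9*log(2)/2 + 23*log(6)/4; F(-3) = -93/8 + 2*sqrt(2)*atan(3*sqrt(2)/2) + 69*log(2)/8 + 79*log(11)/8.
Integral = F(-2) - F(-3) = -69*log(22)/8 - 2*sqrt(2)*atan(3*sqrt(2)/2) - 5*log(11)/4 + 5*log(6)/4 + 2*sqrt(2)*atan(sqrt(2)) + 41/8 + 9*log(12)/2.

Antiderivative: F(y) = 5*y**2*log(y**2 + 2)/8 - 5*y**2/8 + 5*y**2*log(2)/8 - y*log(y**2 + 2) - y*log(2) + 2*y + 5*log(y**2 + 2)/4 - 2*sqrt(2)*atan(sqrt(2)*y/2); value = -69*log(22)/8 - 2*sqrt(2)*atan(3*sqrt(2)/2) - 5*log(11)/4 + 5*log(6)/4 + 2*sqrt(2)*atan(sqrt(2)) + 41/8 + 9*log(12)/2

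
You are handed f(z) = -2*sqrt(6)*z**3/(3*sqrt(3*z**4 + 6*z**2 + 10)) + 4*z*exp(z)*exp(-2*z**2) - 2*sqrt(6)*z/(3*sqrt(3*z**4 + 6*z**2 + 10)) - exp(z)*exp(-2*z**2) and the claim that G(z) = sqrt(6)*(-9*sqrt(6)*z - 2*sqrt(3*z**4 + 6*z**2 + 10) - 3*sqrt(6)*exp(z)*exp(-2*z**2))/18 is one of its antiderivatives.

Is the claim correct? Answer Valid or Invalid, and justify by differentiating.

Invalid: d/dz[G] - f = -3, which is not 0.

d/dz[G] = (-2*sqrt(6)*z**3*exp(2*z**2) + 12*z*sqrt(3*z**4 + 6*z**2 + 10)*exp(z) - 2*sqrt(6)*z*exp(2*z**2) - 3*sqrt(3*z**4 + 6*z**2 + 10)*exp(z) - 9*sqrt(3*z**4 + 6*z**2 + 10)*exp(2*z**2))*exp(-2*z**2)/(3*sqrt(3*z**4 + 6*z**2 + 10))
d/dz[G] - f(z) = -3 != 0.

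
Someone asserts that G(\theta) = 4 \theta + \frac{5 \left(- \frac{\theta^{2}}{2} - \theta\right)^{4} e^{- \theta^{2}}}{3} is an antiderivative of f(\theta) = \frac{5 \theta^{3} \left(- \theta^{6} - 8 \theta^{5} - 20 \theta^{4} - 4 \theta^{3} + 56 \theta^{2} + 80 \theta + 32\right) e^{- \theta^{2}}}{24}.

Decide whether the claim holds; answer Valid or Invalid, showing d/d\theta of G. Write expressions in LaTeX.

d/d\theta[G] = \frac{\left(- 5 \theta^{9} - 40 \theta^{8} - 100 \theta^{7} - 20 \theta^{6} + 280 \theta^{5} + 400 \theta^{4} + 160 \theta^{3} + 96 e^{\theta^{2}}\right) e^{- \theta^{2}}}{24}
d/d\theta[G] - f(\theta) = 4 != 0.

Invalid: d/d\theta[G] - f = 4, which is not 0.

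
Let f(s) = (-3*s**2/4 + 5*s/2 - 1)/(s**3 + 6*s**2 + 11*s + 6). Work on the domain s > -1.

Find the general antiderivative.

Factor the denominator (4*(s + 1)*(s + 2)*(s + 3)) and decompose: f = -61/(8*(s + 3)) + 9/(s + 2) - 17/(8*(s + 1)); each piece integrates to a log, atan, or power term.
Check: d/ds[-(17*log(s + 1) - 72*log(s + 2) + 61*log(s + 3))/8] = (-3*s**2 + 10*s - 4)/(4*s**3 + 24*s**2 + 44*s + 24), which equals f(s).

F(s) = -(17*log(s + 1) - 72*log(s + 2) + 61*log(s + 3))/8 + C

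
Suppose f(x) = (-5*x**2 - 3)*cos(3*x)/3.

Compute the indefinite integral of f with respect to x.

Differentiate the proposed F(x) back; it has to land on f(x) exactly.
Check: d/dx[-5*x**2*sin(3*x)/9 - 10*x*cos(3*x)/27 - 17*sin(3*x)/81] = -5*x**2*cos(3*x)/3 - cos(3*x), which equals f(x).

F(x) = -5*x**2*sin(3*x)/9 - 10*x*cos(3*x)/27 - 17*sin(3*x)/81 + C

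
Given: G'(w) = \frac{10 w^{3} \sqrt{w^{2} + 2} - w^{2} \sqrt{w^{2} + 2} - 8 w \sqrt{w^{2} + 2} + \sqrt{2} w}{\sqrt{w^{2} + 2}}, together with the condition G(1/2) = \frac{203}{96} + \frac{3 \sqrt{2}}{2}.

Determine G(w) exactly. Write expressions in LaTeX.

G(w) = \frac{15 w^{4} - 2 w^{3} - 24 w^{2} + 6 \sqrt{2} \sqrt{w^{2} + 2} + 18}{6}

A candidate passes only if d/dw[G] lands on the given G'(w) exactly.
A general antiderivative is \frac{5 w^{4}}{2} - \frac{w^{3}}{3} - 4 w^{2} + \sqrt{2 w^{2} + 4} + \frac{5}{2} + C.
The condition gives C = \frac{203}{96} + \frac{3 \sqrt{2}}{2} - (\frac{155}{96} + \frac{3 \sqrt{2}}{2}) = \frac{1}{2}.
So G(w) = \frac{15 w^{4} - 2 w^{3} - 24 w^{2} + 6 \sqrt{2} \sqrt{w^{2} + 2} + 18}{6}.
Check: d/dw[\frac{15 w^{4} - 2 w^{3} - 24 w^{2} + 6 \sqrt{2} \sqrt{w^{2} + 2} + 18}{6}] = \frac{10 w^{3} \sqrt{w^{2} + 2} - w^{2} \sqrt{w^{2} + 2} - 8 w \sqrt{w^{2} + 2} + \sqrt{2} w}{\sqrt{w^{2} + 2}} = G'(w).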